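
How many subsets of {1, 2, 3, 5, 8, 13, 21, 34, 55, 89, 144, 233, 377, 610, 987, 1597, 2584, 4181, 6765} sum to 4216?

23

Each representation comes from the Zeckendorf form by replacing some F_k with F_{k−1} + F_{k−2} where possible.
4216 = 4181+34+1 = 4181+21+13+1 = 2584+1597+34+1 = 4181+21+8+5+1 = 2584+1597+21+13+1 = … (18 more), for 23 in all.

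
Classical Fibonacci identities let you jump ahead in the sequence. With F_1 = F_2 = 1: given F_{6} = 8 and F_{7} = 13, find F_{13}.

By F_{2k+1} = F_k² + F_{k+1}²: F_{13} = 8² + 13² = 64 + 169 = 233.

233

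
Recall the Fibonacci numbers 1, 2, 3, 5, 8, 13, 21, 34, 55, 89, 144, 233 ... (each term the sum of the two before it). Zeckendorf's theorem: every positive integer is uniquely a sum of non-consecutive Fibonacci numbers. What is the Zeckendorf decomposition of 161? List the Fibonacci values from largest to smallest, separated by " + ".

144 + 13 + 3 + 1

Greedy algorithm:
161 − 144 = 17
17 − 13 = 4
4 − 3 = 1
1 − 1 = 0
So 161 = 144 + 13 + 3 + 1, with no two terms consecutive in the sequence.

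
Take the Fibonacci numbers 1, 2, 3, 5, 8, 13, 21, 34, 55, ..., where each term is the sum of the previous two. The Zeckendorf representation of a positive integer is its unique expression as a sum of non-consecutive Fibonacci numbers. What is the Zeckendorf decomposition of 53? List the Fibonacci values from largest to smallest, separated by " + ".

34 + 13 + 5 + 1

Greedily peel off the largest Fibonacci term at each step:
53 − 34 = 19
19 − 13 = 6
6 − 5 = 1
1 − 1 = 0
So 53 = 34 + 13 + 5 + 1, with no two terms consecutive in the sequence.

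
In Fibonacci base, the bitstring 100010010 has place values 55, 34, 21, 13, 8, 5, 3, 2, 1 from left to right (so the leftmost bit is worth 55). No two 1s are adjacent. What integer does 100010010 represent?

65

Summing the place values of the 1 bits: 55 + 8 + 2 = 65.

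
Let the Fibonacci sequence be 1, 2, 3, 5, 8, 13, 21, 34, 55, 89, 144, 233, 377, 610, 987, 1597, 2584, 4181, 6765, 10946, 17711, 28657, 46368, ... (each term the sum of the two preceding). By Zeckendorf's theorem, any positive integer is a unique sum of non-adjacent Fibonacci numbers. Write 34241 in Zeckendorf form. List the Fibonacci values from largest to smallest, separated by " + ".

subtract 28657 from 34241: 5584 remains
subtract 4181 from 5584: 1403 remains
subtract 987 from 1403: 416 remains
subtract 377 from 416: 39 remains
subtract 34 from 39: 5 remains
subtract 5 from 5: 0 remains
So 34241 = 28657 + 4181 + 987 + 377 + 34 + 5, with no two terms consecutive in the sequence.

28657 + 4181 + 987 + 377 + 34 + 5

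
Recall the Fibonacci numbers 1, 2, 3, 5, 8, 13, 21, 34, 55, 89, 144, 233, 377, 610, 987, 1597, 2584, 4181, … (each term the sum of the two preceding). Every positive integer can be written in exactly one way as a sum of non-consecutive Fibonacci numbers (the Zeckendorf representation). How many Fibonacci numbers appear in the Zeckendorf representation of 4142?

7

Greedy algorithm:
largest Fibonacci ≤ 4142 is 2584; 4142 − 2584 = 1558
largest Fibonacci ≤ 1558 is 987; 1558 − 987 = 571
largest Fibonacci ≤ 571 is 377; 571 − 377 = 194
largest Fibonacci ≤ 194 is 144; 194 − 144 = 50
largest Fibonacci ≤ 50 is 34; 50 − 34 = 16
largest Fibonacci ≤ 16 is 13; 16 − 13 = 3
largest Fibonacci ≤ 3 is 3; 3 − 3 = 0
4142 = 2584 + 987 + 377 + 144 + 34 + 13 + 3, which has 7 terms.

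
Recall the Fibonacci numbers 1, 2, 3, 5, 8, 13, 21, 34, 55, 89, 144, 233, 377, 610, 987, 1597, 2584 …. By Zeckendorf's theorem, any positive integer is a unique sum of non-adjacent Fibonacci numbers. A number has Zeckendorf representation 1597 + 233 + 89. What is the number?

1919

1597 + 233 + 89 = 1919.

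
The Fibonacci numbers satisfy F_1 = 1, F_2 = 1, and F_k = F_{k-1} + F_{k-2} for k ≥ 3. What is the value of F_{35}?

9227465

Iterating the recurrence up to F_{30} = 832040 and F_{29} = 514229:
F_{31} = F_{30} + F_{29} = 832040 + 514229 = 1346269
F_{32} = F_{31} + F_{30} = 1346269 + 832040 = 2178309
F_{33} = F_{32} + F_{31} = 2178309 + 1346269 = 3524578
F_{34} = F_{33} + F_{32} = 3524578 + 2178309 = 5702887
F_{35} = F_{34} + F_{33} = 5702887 + 3524578 = 9227465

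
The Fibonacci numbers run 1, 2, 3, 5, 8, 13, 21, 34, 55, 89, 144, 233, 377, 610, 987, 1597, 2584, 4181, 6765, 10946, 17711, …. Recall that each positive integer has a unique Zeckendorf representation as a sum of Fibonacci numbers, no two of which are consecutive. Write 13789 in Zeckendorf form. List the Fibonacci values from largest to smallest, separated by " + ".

10946 + 2584 + 233 + 21 + 5

Greedily peel off the largest Fibonacci term at each step:
subtract 10946 from 13789: 2843 remains
subtract 2584 from 2843: 259 remains
subtract 233 from 259: 26 remains
subtract 21 from 26: 5 remains
subtract 5 from 5: 0 remains
So 13789 = 10946 + 2584 + 233 + 21 + 5, with no two terms consecutive in the sequence.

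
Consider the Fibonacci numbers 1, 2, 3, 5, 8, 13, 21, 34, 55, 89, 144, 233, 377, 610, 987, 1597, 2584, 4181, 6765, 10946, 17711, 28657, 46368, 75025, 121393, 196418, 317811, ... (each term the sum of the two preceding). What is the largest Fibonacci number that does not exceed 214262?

196418 ≤ 214262 < 317811, so the largest Fibonacci number not exceeding 214262 is 196418.

196418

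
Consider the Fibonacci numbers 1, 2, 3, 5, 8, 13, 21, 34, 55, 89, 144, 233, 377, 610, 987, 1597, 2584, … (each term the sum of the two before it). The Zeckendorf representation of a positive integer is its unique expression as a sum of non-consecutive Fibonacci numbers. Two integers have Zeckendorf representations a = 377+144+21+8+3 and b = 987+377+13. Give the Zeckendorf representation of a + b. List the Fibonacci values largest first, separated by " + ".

1597 + 233 + 89 + 8 + 3

The two numbers are 553 and 1377, so their sum is 1930.
subtract 1597 from 1930: 333 remains
subtract 233 from 333: 100 remains
subtract 89 from 100: 11 remains
subtract 8 from 11: 3 remains
subtract 3 from 3: 0 remains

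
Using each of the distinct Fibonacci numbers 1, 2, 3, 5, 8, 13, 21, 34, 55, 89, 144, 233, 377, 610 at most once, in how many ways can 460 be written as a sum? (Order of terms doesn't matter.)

460 = 377+55+21+5+2 = 377+55+13+8+5+2 = 233+144+55+21+5+2 = … (4 more), for 7 in all.

7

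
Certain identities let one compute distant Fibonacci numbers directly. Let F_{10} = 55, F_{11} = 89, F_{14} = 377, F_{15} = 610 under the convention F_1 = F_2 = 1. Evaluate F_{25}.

75025

By the addition formula F_{m+n} = F_m F_{n+1} + F_{m−1} F_n with m=15, n=10: F_{25} = 610·89 + 377·55 = 54290 + 20735 = 75025.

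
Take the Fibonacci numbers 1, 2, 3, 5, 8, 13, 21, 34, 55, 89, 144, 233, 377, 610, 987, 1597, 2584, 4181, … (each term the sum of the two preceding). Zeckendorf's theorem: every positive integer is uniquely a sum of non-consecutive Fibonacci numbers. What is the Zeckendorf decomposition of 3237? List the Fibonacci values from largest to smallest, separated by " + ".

Greedily peel off the largest Fibonacci term at each step:
2584 ≤ 3237 < 4181, so take 2584; remainder 653
610 ≤ 653 < 987, so take 610; remainder 43
34 ≤ 43 < 55, so take 34; remainder 9
8 ≤ 9 < 13, so take 8; remainder 1
1 ≤ 1 < 2, so take 1; remainder 0
So 3237 = 2584 + 610 + 34 + 8 + 1, with no two terms consecutive in the sequence.

2584 + 610 + 34 + 8 + 1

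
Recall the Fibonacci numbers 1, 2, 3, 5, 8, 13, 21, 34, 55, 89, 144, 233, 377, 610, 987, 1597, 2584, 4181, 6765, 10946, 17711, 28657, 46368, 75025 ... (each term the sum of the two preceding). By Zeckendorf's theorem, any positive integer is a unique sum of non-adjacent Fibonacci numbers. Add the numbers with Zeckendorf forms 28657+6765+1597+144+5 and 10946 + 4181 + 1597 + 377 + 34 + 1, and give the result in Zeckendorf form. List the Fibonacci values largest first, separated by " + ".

46368 + 6765 + 987 + 144 + 34 + 5 + 1

The two numbers are 37168 and 17136, so their sum is 54304.
Repeatedly subtract the largest Fibonacci number that fits:
largest Fibonacci ≤ 54304 is 46368; 54304 − 46368 = 7936
largest Fibonacci ≤ 7936 is 6765; 7936 − 6765 = 1171
largest Fibonacci ≤ 1171 is 987; 1171 − 987 = 184
largest Fibonacci ≤ 184 is 144; 184 − 144 = 40
largest Fibonacci ≤ 40 is 34; 40 − 34 = 6
largest Fibonacci ≤ 6 is 5; 6 − 5 = 1
largest Fibonacci ≤ 1 is 1; 1 − 1 = 0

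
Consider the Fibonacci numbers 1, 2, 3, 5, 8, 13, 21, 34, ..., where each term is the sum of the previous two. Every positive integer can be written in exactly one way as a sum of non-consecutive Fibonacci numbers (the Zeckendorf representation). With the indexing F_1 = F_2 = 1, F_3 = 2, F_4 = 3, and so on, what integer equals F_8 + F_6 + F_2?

F_8 + F_6 + F_2 = 21 + 8 + 1 = 30.

30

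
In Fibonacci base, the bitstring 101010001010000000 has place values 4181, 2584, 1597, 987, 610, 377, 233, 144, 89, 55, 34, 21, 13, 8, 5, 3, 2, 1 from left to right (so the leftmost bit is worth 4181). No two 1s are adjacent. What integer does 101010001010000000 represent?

Summing the place values of the 1 bits: 4181 + 1597 + 610 + 89 + 34 = 6511.

6511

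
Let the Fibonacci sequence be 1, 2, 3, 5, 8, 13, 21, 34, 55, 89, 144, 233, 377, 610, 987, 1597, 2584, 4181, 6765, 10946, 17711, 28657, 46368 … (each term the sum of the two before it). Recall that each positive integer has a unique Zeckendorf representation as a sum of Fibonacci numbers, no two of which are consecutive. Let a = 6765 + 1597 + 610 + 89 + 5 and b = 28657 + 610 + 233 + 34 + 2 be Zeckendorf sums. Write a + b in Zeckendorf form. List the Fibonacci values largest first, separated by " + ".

28657 + 6765 + 2584 + 377 + 144 + 55 + 13 + 5 + 2

The two numbers are 9066 and 29536, so their sum is 38602.
28657 ≤ 38602 < 46368, so take 28657; remainder 9945
6765 ≤ 9945 < 10946, so take 6765; remainder 3180
2584 ≤ 3180 < 4181, so take 2584; remainder 596
377 ≤ 596 < 610, so take 377; remainder 219
144 ≤ 219 < 233, so take 144; remainder 75
55 ≤ 75 < 89, so take 55; remainder 20
13 ≤ 20 < 21, so take 13; remainder 7
5 ≤ 7 < 8, so take 5; remainder 2
2 ≤ 2 < 3, so take 2; remainder 0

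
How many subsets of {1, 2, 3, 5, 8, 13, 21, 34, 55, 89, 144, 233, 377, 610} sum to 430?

12

Each representation comes from the Zeckendorf form by replacing some F_k with F_{k−1} + F_{k−2} where possible.
430 = 377+34+13+5+1 = 377+34+13+3+2+1 = 233+144+34+13+5+1 = 377+34+8+5+3+2+1 = 233+144+34+13+3+2+1 = … (7 more), for 12 in all.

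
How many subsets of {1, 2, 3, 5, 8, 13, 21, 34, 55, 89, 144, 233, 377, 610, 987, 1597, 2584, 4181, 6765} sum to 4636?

36

Starting from the Zeckendorf form and repeatedly splitting a term F_k into F_{k−1} + F_{k−2} (when neither is already used) reaches every representation.
4636 = 4181+377+55+21+2 = 4181+377+55+13+8+2 = 4181+233+144+55+21+2 = 4181+377+55+13+5+3+2 = … (32 more), for 36 in all.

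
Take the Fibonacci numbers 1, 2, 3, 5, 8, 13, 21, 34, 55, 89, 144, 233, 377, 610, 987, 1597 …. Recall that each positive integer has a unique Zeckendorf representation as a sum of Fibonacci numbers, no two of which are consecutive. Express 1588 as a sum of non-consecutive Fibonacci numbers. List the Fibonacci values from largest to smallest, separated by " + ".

subtract 987 from 1588: 601 remains
subtract 377 from 601: 224 remains
subtract 144 from 224: 80 remains
subtract 55 from 80: 25 remains
subtract 21 from 25: 4 remains
subtract 3 from 4: 1 remains
subtract 1 from 1: 0 remains
So 1588 = 987 + 377 + 144 + 55 + 21 + 3 + 1, with no two terms consecutive in the sequence.

987 + 377 + 144 + 55 + 21 + 3 + 1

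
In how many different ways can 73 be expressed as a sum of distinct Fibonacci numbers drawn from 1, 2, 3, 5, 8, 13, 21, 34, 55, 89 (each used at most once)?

Starting from the Zeckendorf form and repeatedly splitting a term F_k into F_{k−1} + F_{k−2} (when neither is already used) reaches every representation.
73 = 55+13+5 = 55+13+3+2 = 34+21+13+5 = 55+8+5+3+2 = … (2 more), for 6 in all.

6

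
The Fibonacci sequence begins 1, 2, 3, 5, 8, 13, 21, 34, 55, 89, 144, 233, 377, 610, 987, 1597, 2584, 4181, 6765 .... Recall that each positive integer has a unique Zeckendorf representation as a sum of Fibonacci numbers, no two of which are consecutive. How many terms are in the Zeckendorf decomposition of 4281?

4181 ≤ 4281 < 6765, so take 4181; remainder 100
89 ≤ 100 < 144, so take 89; remainder 11
8 ≤ 11 < 13, so take 8; remainder 3
3 ≤ 3 < 5, so take 3; remainder 0
4281 = 4181 + 89 + 8 + 3, which has 4 terms.

4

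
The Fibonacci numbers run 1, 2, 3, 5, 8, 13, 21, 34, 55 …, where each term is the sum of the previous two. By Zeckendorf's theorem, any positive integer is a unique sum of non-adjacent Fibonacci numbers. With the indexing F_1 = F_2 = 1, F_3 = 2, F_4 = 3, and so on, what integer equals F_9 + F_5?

39

F_9 + F_5 = 34 + 5 = 39.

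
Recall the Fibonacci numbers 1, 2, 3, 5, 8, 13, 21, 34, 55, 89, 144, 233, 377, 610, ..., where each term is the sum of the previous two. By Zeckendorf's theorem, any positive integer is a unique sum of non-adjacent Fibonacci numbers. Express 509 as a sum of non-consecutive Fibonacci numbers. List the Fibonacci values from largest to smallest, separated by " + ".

377 ≤ 509 < 610, so take 377; remainder 132
89 ≤ 132 < 144, so take 89; remainder 43
34 ≤ 43 < 55, so take 34; remainder 9
8 ≤ 9 < 13, so take 8; remainder 1
1 ≤ 1 < 2, so take 1; remainder 0
So 509 = 377 + 89 + 34 + 8 + 1, with no two terms consecutive in the sequence.

377 + 89 + 34 + 8 + 1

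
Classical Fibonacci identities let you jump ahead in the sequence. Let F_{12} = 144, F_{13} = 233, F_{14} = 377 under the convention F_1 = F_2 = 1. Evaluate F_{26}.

121393

By the addition formula F_{m+n} = F_m F_{n+1} + F_{m−1} F_n with m=14, n=12: F_{26} = 377·233 + 233·144 = 87841 + 33552 = 121393.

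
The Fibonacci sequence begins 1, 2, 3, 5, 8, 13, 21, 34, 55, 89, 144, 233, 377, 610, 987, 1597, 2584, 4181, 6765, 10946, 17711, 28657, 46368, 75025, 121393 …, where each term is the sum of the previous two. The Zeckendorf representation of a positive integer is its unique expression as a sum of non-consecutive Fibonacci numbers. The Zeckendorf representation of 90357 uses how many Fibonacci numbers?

90357: greatest Fibonacci not exceeding it is 75025, leaving 15332
15332: greatest Fibonacci not exceeding it is 10946, leaving 4386
4386: greatest Fibonacci not exceeding it is 4181, leaving 205
205: greatest Fibonacci not exceeding it is 144, leaving 61
61: greatest Fibonacci not exceeding it is 55, leaving 6
6: greatest Fibonacci not exceeding it is 5, leaving 1
1: greatest Fibonacci not exceeding it is 1, leaving 0
90357 = 75025 + 10946 + 4181 + 144 + 55 + 5 + 1, which has 7 terms.

7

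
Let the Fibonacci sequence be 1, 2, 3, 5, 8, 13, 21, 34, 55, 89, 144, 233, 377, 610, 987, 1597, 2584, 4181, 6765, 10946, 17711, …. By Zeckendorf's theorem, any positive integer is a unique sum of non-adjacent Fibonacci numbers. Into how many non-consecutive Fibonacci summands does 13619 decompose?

3

subtract 10946 from 13619: 2673 remains
subtract 2584 from 2673: 89 remains
subtract 89 from 89: 0 remains
13619 = 10946 + 2584 + 89, which has 3 terms.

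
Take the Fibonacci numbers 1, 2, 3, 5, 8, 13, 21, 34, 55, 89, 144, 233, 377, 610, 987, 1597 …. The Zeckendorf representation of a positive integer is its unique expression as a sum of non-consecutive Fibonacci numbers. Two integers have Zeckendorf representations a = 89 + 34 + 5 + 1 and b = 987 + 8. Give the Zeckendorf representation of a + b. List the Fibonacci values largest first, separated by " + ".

The two numbers are 129 and 995, so their sum is 1124.
1124: greatest Fibonacci not exceeding it is 987, leaving 137
137: greatest Fibonacci not exceeding it is 89, leaving 48
48: greatest Fibonacci not exceeding it is 34, leaving 14
14: greatest Fibonacci not exceeding it is 13, leaving 1
1: greatest Fibonacci not exceeding it is 1, leaving 0

987 + 89 + 34 + 13 + 1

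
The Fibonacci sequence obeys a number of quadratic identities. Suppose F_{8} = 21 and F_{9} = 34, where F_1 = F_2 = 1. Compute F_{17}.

1597

By F_{2k+1} = F_k² + F_{k+1}²: F_{17} = 21² + 34² = 441 + 1156 = 1597.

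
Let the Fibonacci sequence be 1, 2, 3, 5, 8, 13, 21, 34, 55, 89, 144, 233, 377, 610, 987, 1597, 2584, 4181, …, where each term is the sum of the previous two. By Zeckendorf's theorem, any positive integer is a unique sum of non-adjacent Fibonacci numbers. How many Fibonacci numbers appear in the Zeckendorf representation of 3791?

5

3791 − 2584 = 1207
1207 − 987 = 220
220 − 144 = 76
76 − 55 = 21
21 − 21 = 0
3791 = 2584 + 987 + 144 + 55 + 21, which has 5 terms.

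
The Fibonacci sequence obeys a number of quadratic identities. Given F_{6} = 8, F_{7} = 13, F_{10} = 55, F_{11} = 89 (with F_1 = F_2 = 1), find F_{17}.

1597

By the addition formula F_{m+n} = F_m F_{n+1} + F_{m−1} F_n with m=7, n=10: F_{17} = 13·89 + 8·55 = 1157 + 440 = 1597.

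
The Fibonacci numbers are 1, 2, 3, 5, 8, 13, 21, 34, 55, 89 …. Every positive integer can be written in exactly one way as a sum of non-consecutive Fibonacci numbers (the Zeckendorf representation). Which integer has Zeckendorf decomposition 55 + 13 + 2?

55 + 13 + 2 = 70.

70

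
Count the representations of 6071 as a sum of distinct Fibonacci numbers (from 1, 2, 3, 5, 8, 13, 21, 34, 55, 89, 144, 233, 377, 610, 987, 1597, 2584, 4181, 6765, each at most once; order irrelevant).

48

Starting from the Zeckendorf form and repeatedly splitting a term F_k into F_{k−1} + F_{k−2} (when neither is already used) reaches every representation.
6071 = 4181+1597+233+55+5 = 4181+1597+233+55+3+2 = 4181+1597+233+34+21+5 = 4181+1597+144+89+55+5 = 4181+987+610+233+55+5 = … (43 more), for 48 in all.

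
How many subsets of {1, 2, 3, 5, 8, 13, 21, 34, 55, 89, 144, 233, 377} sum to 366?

8

366 = 233+89+34+8+2 = 233+89+34+5+3+2 = 233+89+21+13+8+2 = … (5 more), for 8 in all.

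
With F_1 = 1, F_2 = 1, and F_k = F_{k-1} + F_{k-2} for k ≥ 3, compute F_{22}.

Iterating the recurrence up to F_{18} = 2584 and F_{17} = 1597:
F_{19} = F_{18} + F_{17} = 2584 + 1597 = 4181
F_{20} = F_{19} + F_{18} = 4181 + 2584 = 6765
F_{21} = F_{20} + F_{19} = 6765 + 4181 = 10946
F_{22} = F_{21} + F_{20} = 10946 + 6765 = 17711

17711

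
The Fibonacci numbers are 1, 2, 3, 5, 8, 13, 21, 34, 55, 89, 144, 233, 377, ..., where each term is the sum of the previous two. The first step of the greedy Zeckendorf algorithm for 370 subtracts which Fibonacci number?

233 ≤ 370 < 377, so the largest Fibonacci number not exceeding 370 is 233.

233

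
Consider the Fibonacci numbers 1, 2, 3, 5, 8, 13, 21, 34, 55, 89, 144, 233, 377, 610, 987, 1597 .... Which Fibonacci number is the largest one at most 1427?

987 ≤ 1427 < 1597, so the largest Fibonacci number not exceeding 1427 is 987.

987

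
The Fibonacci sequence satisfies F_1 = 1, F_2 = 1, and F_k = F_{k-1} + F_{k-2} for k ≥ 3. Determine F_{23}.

Iterating the recurrence up to F_{15} = 610 and F_{14} = 377:
F_{16} = F_{15} + F_{14} = 610 + 377 = 987
F_{17} = F_{16} + F_{15} = 987 + 610 = 1597
F_{18} = F_{17} + F_{16} = 1597 + 987 = 2584
F_{19} = F_{18} + F_{17} = 2584 + 1597 = 4181
F_{20} = F_{19} + F_{18} = 4181 + 2584 = 6765
F_{21} = F_{20} + F_{19} = 6765 + 4181 = 10946
F_{22} = F_{21} + F_{20} = 10946 + 6765 = 17711
F_{23} = F_{22} + F_{21} = 17711 + 10946 = 28657

28657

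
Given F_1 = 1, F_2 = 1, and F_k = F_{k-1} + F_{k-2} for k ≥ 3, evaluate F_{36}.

Iterating the recurrence up to F_{30} = 832040 and F_{29} = 514229:
F_{31} = F_{30} + F_{29} = 832040 + 514229 = 1346269
F_{32} = F_{31} + F_{30} = 1346269 + 832040 = 2178309
F_{33} = F_{32} + F_{31} = 2178309 + 1346269 = 3524578
F_{34} = F_{33} + F_{32} = 3524578 + 2178309 = 5702887
F_{35} = F_{34} + F_{33} = 5702887 + 3524578 = 9227465
F_{36} = F_{35} + F_{34} = 9227465 + 5702887 = 14930352

14930352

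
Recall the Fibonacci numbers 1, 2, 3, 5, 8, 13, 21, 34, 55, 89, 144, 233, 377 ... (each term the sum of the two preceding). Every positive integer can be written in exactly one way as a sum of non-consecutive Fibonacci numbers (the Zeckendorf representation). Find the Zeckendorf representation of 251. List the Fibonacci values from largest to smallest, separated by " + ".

233 + 13 + 5

Greedy algorithm:
251 − 233 = 18
18 − 13 = 5
5 − 5 = 0
So 251 = 233 + 13 + 5, with no two terms consecutive in the sequence.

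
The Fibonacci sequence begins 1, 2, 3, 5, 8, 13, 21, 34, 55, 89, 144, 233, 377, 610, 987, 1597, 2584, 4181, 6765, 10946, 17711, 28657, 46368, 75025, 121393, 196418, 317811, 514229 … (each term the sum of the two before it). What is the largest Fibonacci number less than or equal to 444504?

317811 ≤ 444504 < 514229, so the largest Fibonacci number not exceeding 444504 is 317811.

317811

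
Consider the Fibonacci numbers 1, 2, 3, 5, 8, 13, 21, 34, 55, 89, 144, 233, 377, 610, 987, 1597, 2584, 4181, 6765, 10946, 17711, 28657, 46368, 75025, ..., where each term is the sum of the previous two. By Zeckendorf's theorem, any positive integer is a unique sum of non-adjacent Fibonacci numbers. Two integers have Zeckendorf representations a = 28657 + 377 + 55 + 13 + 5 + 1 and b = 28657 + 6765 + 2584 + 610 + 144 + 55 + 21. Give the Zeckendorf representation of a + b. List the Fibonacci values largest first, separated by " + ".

The two numbers are 29108 and 38836, so their sum is 67944.
largest Fibonacci ≤ 67944 is 46368; 67944 − 46368 = 21576
largest Fibonacci ≤ 21576 is 17711; 21576 − 17711 = 3865
largest Fibonacci ≤ 3865 is 2584; 3865 − 2584 = 1281
largest Fibonacci ≤ 1281 is 987; 1281 − 987 = 294
largest Fibonacci ≤ 294 is 233; 294 − 233 = 61
largest Fibonacci ≤ 61 is 55; 61 − 55 = 6
largest Fibonacci ≤ 6 is 5; 6 − 5 = 1
largest Fibonacci ≤ 1 is 1; 1 − 1 = 0

46368 + 17711 + 2584 + 987 + 233 + 55 + 5 + 1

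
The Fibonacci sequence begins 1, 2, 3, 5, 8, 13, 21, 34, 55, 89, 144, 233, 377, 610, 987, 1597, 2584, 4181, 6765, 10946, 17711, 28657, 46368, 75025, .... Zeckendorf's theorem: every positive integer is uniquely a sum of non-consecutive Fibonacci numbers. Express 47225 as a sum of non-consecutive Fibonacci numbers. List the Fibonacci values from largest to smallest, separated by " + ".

47225 − 46368 = 857
857 − 610 = 247
247 − 233 = 14
14 − 13 = 1
1 − 1 = 0
So 47225 = 46368 + 610 + 233 + 13 + 1, with no two terms consecutive in the sequence.

46368 + 610 + 233 + 13 + 1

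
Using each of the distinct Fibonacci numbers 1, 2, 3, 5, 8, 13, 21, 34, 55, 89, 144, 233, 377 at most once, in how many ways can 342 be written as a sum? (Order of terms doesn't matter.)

3

Each representation comes from the Zeckendorf form by replacing some F_k with F_{k−1} + F_{k−2} where possible.
342 = 233+89+13+5+2 = 233+55+34+13+5+2 = 144+89+55+34+13+5+2 — 3 representations.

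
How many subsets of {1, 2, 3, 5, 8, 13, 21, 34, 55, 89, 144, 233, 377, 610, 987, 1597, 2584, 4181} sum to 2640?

19

Starting from the Zeckendorf form and repeatedly splitting a term F_k into F_{k−1} + F_{k−2} (when neither is already used) reaches every representation.
2640 = 2584+55+1 = 2584+34+21+1 = 1597+987+55+1 = 2584+34+13+8+1 = … (15 more), for 19 in all.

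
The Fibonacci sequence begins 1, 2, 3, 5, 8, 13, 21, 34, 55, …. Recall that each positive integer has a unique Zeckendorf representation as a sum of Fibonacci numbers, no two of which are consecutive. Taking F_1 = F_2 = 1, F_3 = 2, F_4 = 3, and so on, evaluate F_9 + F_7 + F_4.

50

F_9 + F_7 + F_4 = 34 + 13 + 3 = 50.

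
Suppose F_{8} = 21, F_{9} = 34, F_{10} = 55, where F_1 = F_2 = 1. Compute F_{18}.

2584

By the addition formula F_{m+n} = F_m F_{n+1} + F_{m−1} F_n with m=10, n=8: F_{18} = 55·34 + 34·21 = 1870 + 714 = 2584.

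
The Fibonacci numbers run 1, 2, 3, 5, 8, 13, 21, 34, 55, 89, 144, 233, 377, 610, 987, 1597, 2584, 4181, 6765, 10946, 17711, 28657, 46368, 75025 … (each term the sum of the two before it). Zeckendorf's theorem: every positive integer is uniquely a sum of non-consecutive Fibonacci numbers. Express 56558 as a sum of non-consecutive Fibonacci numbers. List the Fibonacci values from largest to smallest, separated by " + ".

46368 + 6765 + 2584 + 610 + 144 + 55 + 21 + 8 + 3

Greedily peel off the largest Fibonacci term at each step:
56558 − 46368 = 10190
10190 − 6765 = 3425
3425 − 2584 = 841
841 − 610 = 231
231 − 144 = 87
87 − 55 = 32
32 − 21 = 11
11 − 8 = 3
3 − 3 = 0
So 56558 = 46368 + 6765 + 2584 + 610 + 144 + 55 + 21 + 8 + 3, with no two terms consecutive in the sequence.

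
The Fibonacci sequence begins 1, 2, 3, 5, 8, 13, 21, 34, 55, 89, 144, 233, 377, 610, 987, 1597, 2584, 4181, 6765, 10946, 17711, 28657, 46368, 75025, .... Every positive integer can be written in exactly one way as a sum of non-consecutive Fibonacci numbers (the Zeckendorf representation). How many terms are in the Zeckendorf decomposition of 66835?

Greedy algorithm:
take 46368 (≤ 66835); 66835 − 46368 = 20467
take 17711 (≤ 20467); 20467 − 17711 = 2756
take 2584 (≤ 2756); 2756 − 2584 = 172
take 144 (≤ 172); 172 − 144 = 28
take 21 (≤ 28); 28 − 21 = 7
take 5 (≤ 7); 7 − 5 = 2
take 2 (≤ 2); 2 − 2 = 0
66835 = 46368 + 17711 + 2584 + 144 + 21 + 5 + 2, which has 7 terms.

7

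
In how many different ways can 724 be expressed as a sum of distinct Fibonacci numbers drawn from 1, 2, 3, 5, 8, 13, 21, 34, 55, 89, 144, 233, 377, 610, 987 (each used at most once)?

10

Starting from the Zeckendorf form and repeatedly splitting a term F_k into F_{k−1} + F_{k−2} (when neither is already used) reaches every representation.
724 = 610+89+21+3+1 = 610+89+13+8+3+1 = 610+55+34+21+3+1 = 377+233+89+21+3+1 = … (6 more), for 10 in all.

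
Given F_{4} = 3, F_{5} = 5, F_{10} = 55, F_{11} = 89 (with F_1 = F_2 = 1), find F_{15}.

610

By the addition formula F_{m+n} = F_m F_{n+1} + F_{m−1} F_n with m=5, n=10: F_{15} = 5·89 + 3·55 = 445 + 165 = 610.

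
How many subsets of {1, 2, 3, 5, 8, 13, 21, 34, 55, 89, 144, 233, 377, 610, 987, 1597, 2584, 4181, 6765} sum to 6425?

54

6425 = 4181+1597+610+34+3 = 4181+1597+610+34+2+1 = 4181+1597+610+21+13+3 = 4181+1597+377+233+34+3 = … (50 more), for 54 in all.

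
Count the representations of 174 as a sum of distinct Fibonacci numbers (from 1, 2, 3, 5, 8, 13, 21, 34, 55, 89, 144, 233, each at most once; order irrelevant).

Each representation comes from the Zeckendorf form by replacing some F_k with F_{k−1} + F_{k−2} where possible.
174 = 144+21+8+1 = 144+21+5+3+1 = 89+55+21+8+1 = 144+13+8+5+3+1 = 89+55+21+5+3+1 = … (2 more), for 7 in all.

7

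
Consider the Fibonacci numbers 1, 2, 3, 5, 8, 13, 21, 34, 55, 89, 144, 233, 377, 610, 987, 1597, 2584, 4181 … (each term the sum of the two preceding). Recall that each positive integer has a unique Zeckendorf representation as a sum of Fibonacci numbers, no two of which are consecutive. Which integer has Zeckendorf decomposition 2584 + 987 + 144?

2584 + 987 + 144 = 3715.

3715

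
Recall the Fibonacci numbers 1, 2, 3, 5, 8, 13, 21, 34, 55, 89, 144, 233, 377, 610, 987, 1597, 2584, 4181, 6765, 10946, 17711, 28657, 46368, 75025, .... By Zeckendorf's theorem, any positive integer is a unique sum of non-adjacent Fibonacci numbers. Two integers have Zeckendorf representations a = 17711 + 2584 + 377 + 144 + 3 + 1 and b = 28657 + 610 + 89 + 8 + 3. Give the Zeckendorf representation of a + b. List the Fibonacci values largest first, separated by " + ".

46368 + 2584 + 987 + 233 + 13 + 2

The two numbers are 20820 and 29367, so their sum is 50187.
Repeatedly subtract the largest Fibonacci number that fits:
largest Fibonacci ≤ 50187 is 46368; 50187 − 46368 = 3819
largest Fibonacci ≤ 3819 is 2584; 3819 − 2584 = 1235
largest Fibonacci ≤ 1235 is 987; 1235 − 987 = 248
largest Fibonacci ≤ 248 is 233; 248 − 233 = 15
largest Fibonacci ≤ 15 is 13; 15 − 13 = 2
largest Fibonacci ≤ 2 is 2; 2 − 2 = 0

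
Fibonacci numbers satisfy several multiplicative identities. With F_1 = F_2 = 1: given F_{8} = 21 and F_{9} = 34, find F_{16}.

By the doubling identity F_{2k} = F_k(2F_{k+1} − F_k): F_{16} = 21·(2·34 − 21) = 21·47 = 987.

987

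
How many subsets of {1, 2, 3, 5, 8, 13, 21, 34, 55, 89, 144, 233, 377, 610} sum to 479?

Each representation comes from the Zeckendorf form by replacing some F_k with F_{k−1} + F_{k−2} where possible.
479 = 377+89+13 = 377+89+8+5 = 377+55+34+13 = … (13 more), for 16 in all.

16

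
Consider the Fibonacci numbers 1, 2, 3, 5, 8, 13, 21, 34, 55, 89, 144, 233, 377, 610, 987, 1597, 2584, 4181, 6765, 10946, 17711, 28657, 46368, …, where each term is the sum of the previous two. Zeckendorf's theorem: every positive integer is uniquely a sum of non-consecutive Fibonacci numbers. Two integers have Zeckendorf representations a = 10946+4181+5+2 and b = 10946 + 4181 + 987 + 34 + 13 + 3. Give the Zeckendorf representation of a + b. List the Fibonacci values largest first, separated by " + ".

28657 + 2584 + 55 + 2

The two numbers are 15134 and 16164, so their sum is 31298.
Repeatedly subtract the largest Fibonacci number that fits:
largest Fibonacci ≤ 31298 is 28657; 31298 − 28657 = 2641
largest Fibonacci ≤ 2641 is 2584; 2641 − 2584 = 57
largest Fibonacci ≤ 57 is 55; 57 − 55 = 2
largest Fibonacci ≤ 2 is 2; 2 − 2 = 0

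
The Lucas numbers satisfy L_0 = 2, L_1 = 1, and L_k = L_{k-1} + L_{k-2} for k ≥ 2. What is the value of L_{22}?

39603

Iterating the recurrence up to L_{16} = 2207 and L_{15} = 1364:
L_{17} = L_{16} + L_{15} = 2207 + 1364 = 3571
L_{18} = L_{17} + L_{16} = 3571 + 2207 = 5778
L_{19} = L_{18} + L_{17} = 5778 + 3571 = 9349
L_{20} = L_{19} + L_{18} = 9349 + 5778 = 15127
L_{21} = L_{20} + L_{19} = 15127 + 9349 = 24476
L_{22} = L_{21} + L_{20} = 24476 + 15127 = 39603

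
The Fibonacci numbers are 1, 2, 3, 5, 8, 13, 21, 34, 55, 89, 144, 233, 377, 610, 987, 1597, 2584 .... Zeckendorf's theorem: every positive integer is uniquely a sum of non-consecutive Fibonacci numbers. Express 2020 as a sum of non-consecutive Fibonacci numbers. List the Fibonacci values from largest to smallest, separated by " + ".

1597 + 377 + 34 + 8 + 3 + 1

2020 − 1597 = 423
423 − 377 = 46
46 − 34 = 12
12 − 8 = 4
4 − 3 = 1
1 − 1 = 0
So 2020 = 1597 + 377 + 34 + 8 + 3 + 1, with no two terms consecutive in the sequence.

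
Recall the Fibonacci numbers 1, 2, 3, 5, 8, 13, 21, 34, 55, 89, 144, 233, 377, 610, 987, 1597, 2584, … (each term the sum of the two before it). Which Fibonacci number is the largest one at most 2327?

1597

1597 ≤ 2327 < 2584, so the largest Fibonacci number not exceeding 2327 is 1597.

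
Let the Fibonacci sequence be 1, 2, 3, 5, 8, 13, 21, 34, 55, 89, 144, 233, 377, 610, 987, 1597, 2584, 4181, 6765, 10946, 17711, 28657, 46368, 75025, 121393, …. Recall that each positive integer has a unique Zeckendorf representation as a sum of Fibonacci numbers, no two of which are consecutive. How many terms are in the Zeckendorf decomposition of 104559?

take 75025 (≤ 104559); 104559 − 75025 = 29534
take 28657 (≤ 29534); 29534 − 28657 = 877
take 610 (≤ 877); 877 − 610 = 267
take 233 (≤ 267); 267 − 233 = 34
take 34 (≤ 34); 34 − 34 = 0
104559 = 75025 + 28657 + 610 + 233 + 34, which has 5 terms.

5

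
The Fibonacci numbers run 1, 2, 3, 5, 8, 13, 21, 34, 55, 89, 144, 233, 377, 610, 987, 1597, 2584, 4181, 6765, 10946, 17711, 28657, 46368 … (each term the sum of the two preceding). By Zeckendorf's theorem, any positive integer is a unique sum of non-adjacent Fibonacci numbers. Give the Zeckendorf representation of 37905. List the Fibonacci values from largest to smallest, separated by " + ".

28657 + 6765 + 1597 + 610 + 233 + 34 + 8 + 1

Repeatedly subtract the largest Fibonacci number that fits:
37905 − 28657 = 9248
9248 − 6765 = 2483
2483 − 1597 = 886
886 − 610 = 276
276 − 233 = 43
43 − 34 = 9
9 − 8 = 1
1 − 1 = 0
So 37905 = 28657 + 6765 + 1597 + 610 + 233 + 34 + 8 + 1, with no two terms consecutive in the sequence.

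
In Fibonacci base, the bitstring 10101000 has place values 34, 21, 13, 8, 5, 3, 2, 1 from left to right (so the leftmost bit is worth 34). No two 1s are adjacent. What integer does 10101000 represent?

Summing the place values of the 1 bits: 34 + 13 + 5 = 52.

52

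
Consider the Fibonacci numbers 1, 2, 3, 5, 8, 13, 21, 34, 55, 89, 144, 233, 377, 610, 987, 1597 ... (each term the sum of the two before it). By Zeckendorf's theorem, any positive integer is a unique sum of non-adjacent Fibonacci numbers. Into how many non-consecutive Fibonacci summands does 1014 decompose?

4

Repeatedly subtract the largest Fibonacci number that fits:
1014 − 987 = 27
27 − 21 = 6
6 − 5 = 1
1 − 1 = 0
1014 = 987 + 21 + 5 + 1, which has 4 terms.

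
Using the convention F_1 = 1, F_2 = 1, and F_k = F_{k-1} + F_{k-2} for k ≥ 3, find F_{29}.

Iterating the recurrence up to F_{25} = 75025 and F_{24} = 46368:
F_{26} = F_{25} + F_{24} = 75025 + 46368 = 121393
F_{27} = F_{26} + F_{25} = 121393 + 75025 = 196418
F_{28} = F_{27} + F_{26} = 196418 + 121393 = 317811
F_{29} = F_{28} + F_{27} = 317811 + 196418 = 514229

514229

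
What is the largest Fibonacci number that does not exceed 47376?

46368

46368 ≤ 47376 < 75025, so the largest Fibonacci number not exceeding 47376 is 46368.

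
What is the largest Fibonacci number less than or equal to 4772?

4181 ≤ 4772 < 6765, so the largest Fibonacci number not exceeding 4772 is 4181.

4181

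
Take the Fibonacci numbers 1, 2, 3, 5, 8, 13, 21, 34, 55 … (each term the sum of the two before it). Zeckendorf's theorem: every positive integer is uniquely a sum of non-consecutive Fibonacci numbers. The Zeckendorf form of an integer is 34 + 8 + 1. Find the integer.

43

34 + 8 + 1 = 43.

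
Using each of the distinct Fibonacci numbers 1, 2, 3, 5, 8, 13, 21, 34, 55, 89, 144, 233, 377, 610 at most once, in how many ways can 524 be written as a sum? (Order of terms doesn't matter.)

Each representation comes from the Zeckendorf form by replacing some F_k with F_{k−1} + F_{k−2} where possible.
524 = 377+144+3 = 377+144+2+1 = 377+89+55+3 = … (13 more), for 16 in all.

16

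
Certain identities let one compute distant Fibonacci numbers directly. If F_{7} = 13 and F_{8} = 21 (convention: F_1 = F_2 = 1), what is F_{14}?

377

By the doubling identity F_{2k} = F_k(2F_{k+1} − F_k): F_{14} = 13·(2·21 − 13) = 13·29 = 377.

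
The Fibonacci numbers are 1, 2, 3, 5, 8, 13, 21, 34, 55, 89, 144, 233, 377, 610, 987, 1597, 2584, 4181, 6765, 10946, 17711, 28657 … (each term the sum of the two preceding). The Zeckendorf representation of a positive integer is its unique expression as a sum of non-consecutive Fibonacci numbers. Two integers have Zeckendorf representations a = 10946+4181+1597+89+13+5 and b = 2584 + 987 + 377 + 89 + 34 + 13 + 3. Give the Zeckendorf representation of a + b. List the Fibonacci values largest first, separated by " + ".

The two numbers are 16831 and 4087, so their sum is 20918.
Repeatedly subtract the largest Fibonacci number that fits:
20918 − 17711 = 3207
3207 − 2584 = 623
623 − 610 = 13
13 − 13 = 0

17711 + 2584 + 610 + 13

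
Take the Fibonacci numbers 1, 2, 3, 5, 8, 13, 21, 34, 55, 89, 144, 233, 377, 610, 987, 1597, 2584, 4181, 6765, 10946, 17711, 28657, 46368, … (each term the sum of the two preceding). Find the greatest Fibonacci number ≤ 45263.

28657 ≤ 45263 < 46368, so the largest Fibonacci number not exceeding 45263 is 28657.

28657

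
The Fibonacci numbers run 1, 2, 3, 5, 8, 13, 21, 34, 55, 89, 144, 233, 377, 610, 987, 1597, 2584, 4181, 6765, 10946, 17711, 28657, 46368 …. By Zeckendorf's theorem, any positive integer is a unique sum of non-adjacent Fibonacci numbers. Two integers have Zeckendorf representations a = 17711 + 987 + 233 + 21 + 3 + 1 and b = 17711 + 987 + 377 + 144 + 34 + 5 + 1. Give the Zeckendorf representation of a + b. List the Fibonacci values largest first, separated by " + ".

The two numbers are 18956 and 19259, so their sum is 38215.
Greedily peel off the largest Fibonacci term at each step:
38215 − 28657 = 9558
9558 − 6765 = 2793
2793 − 2584 = 209
209 − 144 = 65
65 − 55 = 10
10 − 8 = 2
2 − 2 = 0

28657 + 6765 + 2584 + 144 + 55 + 8 + 2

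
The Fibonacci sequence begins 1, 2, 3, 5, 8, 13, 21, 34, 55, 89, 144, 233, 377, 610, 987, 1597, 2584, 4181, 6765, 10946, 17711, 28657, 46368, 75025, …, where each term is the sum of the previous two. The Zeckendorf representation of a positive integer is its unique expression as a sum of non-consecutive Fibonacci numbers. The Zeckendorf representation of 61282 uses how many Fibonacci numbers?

61282: greatest Fibonacci not exceeding it is 46368, leaving 14914
14914: greatest Fibonacci not exceeding it is 10946, leaving 3968
3968: greatest Fibonacci not exceeding it is 2584, leaving 1384
1384: greatest Fibonacci not exceeding it is 987, leaving 397
397: greatest Fibonacci not exceeding it is 377, leaving 20
20: greatest Fibonacci not exceeding it is 13, leaving 7
7: greatest Fibonacci not exceeding it is 5, leaving 2
2: greatest Fibonacci not exceeding it is 2, leaving 0
61282 = 46368 + 10946 + 2584 + 987 + 377 + 13 + 5 + 2, which has 8 terms.

8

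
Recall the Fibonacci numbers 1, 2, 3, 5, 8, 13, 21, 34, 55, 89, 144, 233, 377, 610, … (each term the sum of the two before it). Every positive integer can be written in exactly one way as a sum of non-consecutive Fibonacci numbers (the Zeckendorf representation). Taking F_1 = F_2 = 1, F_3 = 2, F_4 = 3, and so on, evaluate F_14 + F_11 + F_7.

F_14 + F_11 + F_7 = 377 + 89 + 13 = 479.

479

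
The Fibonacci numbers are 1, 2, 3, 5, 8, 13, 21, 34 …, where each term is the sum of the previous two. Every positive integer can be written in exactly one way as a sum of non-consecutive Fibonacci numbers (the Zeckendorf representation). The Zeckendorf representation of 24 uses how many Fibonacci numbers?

2

subtract 21 from 24: 3 remains
subtract 3 from 3: 0 remains
24 = 21 + 3, which has 2 terms.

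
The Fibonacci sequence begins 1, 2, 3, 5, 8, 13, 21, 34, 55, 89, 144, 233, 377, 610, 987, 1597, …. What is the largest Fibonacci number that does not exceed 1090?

987 ≤ 1090 < 1597, so the largest Fibonacci number not exceeding 1090 is 987.

987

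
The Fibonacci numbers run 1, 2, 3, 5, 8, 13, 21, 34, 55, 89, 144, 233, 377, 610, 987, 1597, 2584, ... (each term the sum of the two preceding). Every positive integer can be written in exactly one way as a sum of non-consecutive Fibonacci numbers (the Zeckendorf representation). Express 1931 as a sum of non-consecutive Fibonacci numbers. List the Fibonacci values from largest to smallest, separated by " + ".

Greedily peel off the largest Fibonacci term at each step:
1931 − 1597 = 334
334 − 233 = 101
101 − 89 = 12
12 − 8 = 4
4 − 3 = 1
1 − 1 = 0
So 1931 = 1597 + 233 + 89 + 8 + 3 + 1, with no two terms consecutive in the sequence.

1597 + 233 + 89 + 8 + 3 + 1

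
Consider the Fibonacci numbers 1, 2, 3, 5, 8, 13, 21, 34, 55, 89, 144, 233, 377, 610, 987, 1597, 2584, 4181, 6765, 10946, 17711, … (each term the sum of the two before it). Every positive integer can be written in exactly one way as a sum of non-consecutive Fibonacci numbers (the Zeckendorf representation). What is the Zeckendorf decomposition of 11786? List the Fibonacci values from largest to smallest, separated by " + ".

10946 ≤ 11786 < 17711, so take 10946; remainder 840
610 ≤ 840 < 987, so take 610; remainder 230
144 ≤ 230 < 233, so take 144; remainder 86
55 ≤ 86 < 89, so take 55; remainder 31
21 ≤ 31 < 34, so take 21; remainder 10
8 ≤ 10 < 13, so take 8; remainder 2
2 ≤ 2 < 3, so take 2; remainder 0
So 11786 = 10946 + 610 + 144 + 55 + 21 + 8 + 2, with no two terms consecutive in the sequence.

10946 + 610 + 144 + 55 + 21 + 8 + 2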